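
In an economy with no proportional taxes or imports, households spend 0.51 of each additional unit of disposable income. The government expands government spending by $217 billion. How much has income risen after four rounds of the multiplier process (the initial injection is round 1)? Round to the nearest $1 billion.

$413 billion

Round 1 adds ΔG = $217 billion; each later round is MPC = 0.51 times the previous.
After 4 rounds: 217 + 110.67 + 56.4417 + 28.785267 = ΔG·(1 − c^4)/(1 − c) = 217 × (1 − 0.06765201)/0.49 ≈ $413 billion.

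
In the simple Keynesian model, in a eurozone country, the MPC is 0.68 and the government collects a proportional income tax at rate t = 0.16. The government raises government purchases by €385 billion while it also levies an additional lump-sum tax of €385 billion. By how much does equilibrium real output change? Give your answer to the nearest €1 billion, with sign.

Expenditure multiplier = 1/(1 − c(1−t)) = 1/(1 − 0.68×0.84) = 1/0.4288 ≈ 2.332.
ΔG contributes k·ΔG = (+€385 billion) / 0.4288 ≈ +€897.9 billion.
ΔT of +€385 billion changes first-round spending by −c·ΔT = −€261.8 billion, contributing k·(−c·ΔT) = (−€261.8 billion) / 0.4288 ≈ −€610.5 billion.
Net ΔY = k(ΔG − c·ΔT) = (+€123.2 billion) / 0.4288 ≈ +€287 billion.

+€287 billion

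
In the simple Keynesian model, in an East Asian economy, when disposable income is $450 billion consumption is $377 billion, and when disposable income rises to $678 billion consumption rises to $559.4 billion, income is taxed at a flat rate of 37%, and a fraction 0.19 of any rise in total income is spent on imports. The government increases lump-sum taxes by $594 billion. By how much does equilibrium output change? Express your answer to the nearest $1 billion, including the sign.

MPC = ΔC/ΔYd = (559.4 − 377)/(678 − 450) = 182.4/228 = 0.8.
A lump-sum tax change of +$594 billion shifts disposable income by −$594 billion; first-round consumption changes by −c × ΔT = −0.8 × (+$594 billion) = −$475.2 billion.
Expenditure multiplier = 1/(1 − c(1−t) + m) = 1/(1 − 0.8×0.63 + 0.19) = 1/0.686 ≈ 1.458.
The tax multiplier is −c × k ≈ −1.166, so ΔY = k × (−c·ΔT) = (−$475.2 billion) / 0.686 ≈ −$693 billion.

−$693 billion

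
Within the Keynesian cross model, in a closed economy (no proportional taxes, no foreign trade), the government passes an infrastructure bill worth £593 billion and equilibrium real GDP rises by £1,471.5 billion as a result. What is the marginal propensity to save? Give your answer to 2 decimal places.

0.40

Implied spending multiplier k = ΔY/ΔG = 1,471.5/593 ≈ 2.4815.
Since k = 1/(1 − MPC), MPC = 1 − 1/k = 1 − ΔG/ΔY = 1 − 593/1,471.5 ≈ 0.60.
MPS = 1 − MPC = 0.40.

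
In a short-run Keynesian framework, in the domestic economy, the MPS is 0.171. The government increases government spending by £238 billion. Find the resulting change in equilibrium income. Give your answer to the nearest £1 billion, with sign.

+£1,392 billion

MPC = 1 − MPS = 1 − 0.171 = 0.829.
Spending multiplier = 1/(1 − MPC) = 1/(1 − 0.829) = 1/0.171 ≈ 5.848.
ΔY = k × ΔG = (+£238 billion) / 0.171 ≈ +£1,392 billion.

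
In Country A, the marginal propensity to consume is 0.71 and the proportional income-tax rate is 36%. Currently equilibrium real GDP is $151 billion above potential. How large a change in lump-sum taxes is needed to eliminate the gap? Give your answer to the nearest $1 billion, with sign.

+$116 billion

Spending multiplier = 1/(1 − c(1−t)) = 1/(1 − 0.71×0.64) = 1/0.5456 ≈ 1.833.
Tax multiplier = −c·k = −0.71/0.5456 ≈ −1.301. Need ΔY = −$151 billion, so ΔT = ΔY/(−c·k) = −(−$151 billion) × 0.5456 / 0.71 ≈ +$116 billion.
The government should raise lump-sum taxes by $116 billion.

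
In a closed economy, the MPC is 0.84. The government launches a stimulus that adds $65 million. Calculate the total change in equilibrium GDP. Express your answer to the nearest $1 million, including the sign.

+$406 million

Expenditure multiplier = 1/(1 − MPC) = 1/(1 − 0.84) = 1/0.16 = 6.25.
ΔY = k × ΔG = (+$65 million) / 0.16 ≈ +$406 million.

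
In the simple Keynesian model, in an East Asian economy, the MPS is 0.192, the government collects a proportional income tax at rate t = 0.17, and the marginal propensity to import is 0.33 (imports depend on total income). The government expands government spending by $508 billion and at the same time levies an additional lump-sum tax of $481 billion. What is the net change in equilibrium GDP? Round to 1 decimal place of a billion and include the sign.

+$181.0 billion

MPC = 1 − MPS = 1 − 0.192 = 0.808.
Expenditure multiplier = 1/(1 − c(1−t) + m) = 1/(1 − 0.808×0.83 + 0.33) = 1/0.65936 ≈ 1.517.
ΔG contributes k·ΔG = (+$508 billion) / 0.65936 ≈ +$770.4 billion.
ΔT of +$481 billion changes first-round spending by −c·ΔT = −$388.648 billion, contributing k·(−c·ΔT) = (−$388.648 billion) / 0.65936 ≈ −$589.4 billion.
Net ΔY = k(ΔG − c·ΔT) = (+$119.352 billion) / 0.65936 ≈ +$181 billion.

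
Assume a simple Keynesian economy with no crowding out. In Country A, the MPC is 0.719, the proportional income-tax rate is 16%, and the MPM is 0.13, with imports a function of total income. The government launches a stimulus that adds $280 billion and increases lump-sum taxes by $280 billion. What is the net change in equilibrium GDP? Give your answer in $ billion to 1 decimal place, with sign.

+$149.6 billion

Expenditure multiplier = 1/(1 − c(1−t) + m) = 1/(1 − 0.719×0.84 + 0.13) = 1/0.52604 ≈ 1.901.
ΔG contributes k·ΔG = (+$280 billion) / 0.52604 ≈ +$532.3 billion.
ΔT of +$280 billion changes first-round spending by −c·ΔT = −$201.32 billion, contributing k·(−c·ΔT) = (−$201.32 billion) / 0.52604 ≈ −$382.7 billion.
Net ΔY = k(ΔG − c·ΔT) = (+$78.68 billion) / 0.52604 ≈ +$149.6 billion.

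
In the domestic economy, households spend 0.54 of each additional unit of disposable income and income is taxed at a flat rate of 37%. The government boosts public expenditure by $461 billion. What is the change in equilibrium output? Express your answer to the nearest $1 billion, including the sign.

+$699 billion

Government-spending multiplier = 1/(1 − c(1−t)) = 1/(1 − 0.54×0.63) = 1/0.6598 ≈ 1.516.
ΔY = k × ΔG = (+$461 billion) / 0.6598 ≈ +$699 billion.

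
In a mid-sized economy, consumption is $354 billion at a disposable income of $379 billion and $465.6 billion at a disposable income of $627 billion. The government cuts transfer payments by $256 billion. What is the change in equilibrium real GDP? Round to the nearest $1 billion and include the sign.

−$209 billion

MPC = ΔC/ΔYd = (465.6 − 354)/(627 − 379) = 111.6/248 = 0.45.
The transfer change shifts disposable income by −$256 billion, so first-round consumption changes by c·ΔTR = 0.45 × (−$256 billion) = −$115.2 billion.
Expenditure multiplier = 1/(1 − MPC) = 1/(1 − 0.45) = 1/0.55 ≈ 1.818.
The transfer multiplier is c × k ≈ 0.818, so ΔY = k × (c·ΔTR) = (−$115.2 billion) / 0.55 ≈ −$209 billion.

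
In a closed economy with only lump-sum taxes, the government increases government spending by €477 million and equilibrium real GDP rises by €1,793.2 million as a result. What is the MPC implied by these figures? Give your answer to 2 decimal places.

0.73

Implied spending multiplier k = ΔY/ΔG = 1,793.2/477 ≈ 3.7593.
Since k = 1/(1 − MPC), MPC = 1 − 1/k = 1 − ΔG/ΔY = 1 − 477/1,793.2 ≈ 0.73.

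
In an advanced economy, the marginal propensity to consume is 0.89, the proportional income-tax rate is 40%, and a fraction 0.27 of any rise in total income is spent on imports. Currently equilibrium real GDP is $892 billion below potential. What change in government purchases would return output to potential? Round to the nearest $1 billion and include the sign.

+$657 billion

Spending multiplier = 1/(1 − c(1−t) + m) = 1/(1 − 0.89×0.6 + 0.27) = 1/0.736 ≈ 1.359.
Need ΔY = +$892 billion, so ΔG = ΔY/k = (+$892 billion) × 0.736 ≈ +$657 billion.
The government should increase government purchases by $657 billion.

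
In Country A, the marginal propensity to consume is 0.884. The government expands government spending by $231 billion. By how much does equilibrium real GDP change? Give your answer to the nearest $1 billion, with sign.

Government-spending multiplier = 1/(1 − MPC) = 1/(1 − 0.884) = 1/0.116 ≈ 8.621.
ΔY = k × ΔG = (+$231 billion) / 0.116 ≈ +$1,991 billion.

+$1,991 billion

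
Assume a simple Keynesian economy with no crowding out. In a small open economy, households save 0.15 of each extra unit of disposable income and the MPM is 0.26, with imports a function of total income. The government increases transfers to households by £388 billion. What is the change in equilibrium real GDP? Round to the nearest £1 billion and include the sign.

+£804 billion

MPC = 1 − MPS = 1 − 0.15 = 0.85.
The transfer change shifts disposable income by +£388 billion, so first-round consumption changes by c·ΔTR = 0.85 × (+£388 billion) = +£329.8 billion.
Expenditure multiplier = 1/(1 − c + m) = 1/(1 − 0.85 + 0.26) = 1/0.41 ≈ 2.439.
The transfer multiplier is c × k ≈ 2.073, so ΔY = k × (c·ΔTR) = (+£329.8 billion) / 0.41 ≈ +£804 billion.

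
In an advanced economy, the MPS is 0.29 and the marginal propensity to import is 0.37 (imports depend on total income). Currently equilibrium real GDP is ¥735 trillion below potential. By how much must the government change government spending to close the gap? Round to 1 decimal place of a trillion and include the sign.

+¥485.1 trillion

MPC = 1 − MPS = 1 − 0.29 = 0.71.
Spending multiplier = 1/(1 − c + m) = 1/(1 − 0.71 + 0.37) = 1/0.66 ≈ 1.515.
Need ΔY = +¥735 trillion, so ΔG = ΔY/k = (+¥735 trillion) × 0.66 = +¥485.1 trillion.
The government should increase government spending by ¥485.1 trillion.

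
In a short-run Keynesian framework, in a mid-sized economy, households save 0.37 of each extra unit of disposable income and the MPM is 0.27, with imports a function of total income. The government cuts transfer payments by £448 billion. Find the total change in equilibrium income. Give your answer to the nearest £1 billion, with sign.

MPC = 1 − MPS = 1 − 0.37 = 0.63.
The transfer change shifts disposable income by −£448 billion, so first-round consumption changes by c·ΔTR = 0.63 × (−£448 billion) = −£282.24 billion.
Expenditure multiplier = 1/(1 − c + m) = 1/(1 − 0.63 + 0.27) = 1/0.64 ≈ 1.563.
The transfer multiplier is c × k ≈ 0.984, so ΔY = k × (c·ΔTR) = (−£282.24 billion) / 0.64 = −£441 billion.

−£441 billion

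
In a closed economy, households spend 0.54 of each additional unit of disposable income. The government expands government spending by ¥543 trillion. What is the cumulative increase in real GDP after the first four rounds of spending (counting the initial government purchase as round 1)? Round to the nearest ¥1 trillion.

Round 1 adds ΔG = ¥543 trillion; each later round is MPC = 0.54 times the previous.
After 4 rounds: 543 + 293.22 + 158.3388 + 85.502952 = ΔG·(1 − c^4)/(1 − c) = 543 × (1 − 0.08503056)/0.46 ≈ ¥1,080 trillion.

¥1,080 trillion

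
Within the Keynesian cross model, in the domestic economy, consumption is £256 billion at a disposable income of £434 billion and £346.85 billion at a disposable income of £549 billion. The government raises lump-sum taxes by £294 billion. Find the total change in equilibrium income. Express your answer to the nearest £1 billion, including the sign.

−£1,106 billion

MPC = ΔC/ΔYd = (346.85 − 256)/(549 − 434) = 90.85/115 = 0.79.
A lump-sum tax change of +£294 billion shifts disposable income by −£294 billion; first-round consumption changes by −c × ΔT = −0.79 × (+£294 billion) = −£232.26 billion.
Expenditure multiplier = 1/(1 − MPC) = 1/(1 − 0.79) = 1/0.21 ≈ 4.762.
The tax multiplier is −c × k ≈ −3.762, so ΔY = k × (−c·ΔT) = (−£232.26 billion) / 0.21 = −£1,106 billion.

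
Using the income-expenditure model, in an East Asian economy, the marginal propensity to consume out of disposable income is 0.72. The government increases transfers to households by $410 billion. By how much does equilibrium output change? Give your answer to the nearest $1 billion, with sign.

The transfer change shifts disposable income by +$410 billion, so first-round consumption changes by c·ΔTR = 0.72 × (+$410 billion) = +$295.2 billion.
Expenditure multiplier = 1/(1 − MPC) = 1/(1 − 0.72) = 1/0.28 ≈ 3.571.
The transfer multiplier is c × k ≈ 2.571, so ΔY = k × (c·ΔTR) = (+$295.2 billion) / 0.28 ≈ +$1,054 billion.

+$1,054 billion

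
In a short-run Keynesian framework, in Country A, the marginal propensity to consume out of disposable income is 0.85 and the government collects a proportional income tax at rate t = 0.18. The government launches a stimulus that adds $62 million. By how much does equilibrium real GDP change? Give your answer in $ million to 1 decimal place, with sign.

+$204.6 million

Government-spending multiplier = 1/(1 − c(1−t)) = 1/(1 − 0.85×0.82) = 1/0.303 ≈ 3.3.
ΔY = k × ΔG = (+$62 million) / 0.303 ≈ +$204.6 million.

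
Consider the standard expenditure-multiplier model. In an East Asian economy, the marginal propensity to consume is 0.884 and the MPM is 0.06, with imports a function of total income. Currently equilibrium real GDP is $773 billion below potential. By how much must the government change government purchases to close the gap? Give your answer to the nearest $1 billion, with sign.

+$136 billion

Spending multiplier = 1/(1 − c + m) = 1/(1 − 0.884 + 0.06) = 1/0.176 ≈ 5.682.
Need ΔY = +$773 billion, so ΔG = ΔY/k = (+$773 billion) × 0.176 ≈ +$136 billion.
The government should increase government purchases by $136 billion.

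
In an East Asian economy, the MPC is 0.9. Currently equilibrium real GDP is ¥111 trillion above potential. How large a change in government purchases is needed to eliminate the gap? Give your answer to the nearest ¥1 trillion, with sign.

−¥11 trillion

Spending multiplier = 1/(1 − MPC) = 1/(1 − 0.9) = 1/0.1 = 10.
Need ΔY = −¥111 trillion, so ΔG = ΔY/k = (−¥111 trillion) × 0.1 ≈ −¥11 trillion.
The government should cut government purchases by ¥11 trillion.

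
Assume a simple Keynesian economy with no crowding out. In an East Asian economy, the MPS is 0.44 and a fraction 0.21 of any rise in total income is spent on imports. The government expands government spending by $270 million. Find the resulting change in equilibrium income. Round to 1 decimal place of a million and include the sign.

+$415.4 million

MPC = 1 − MPS = 1 − 0.44 = 0.56.
Spending multiplier = 1/(1 − c + m) = 1/(1 − 0.56 + 0.21) = 1/0.65 ≈ 1.538.
ΔY = k × ΔG = (+$270 million) / 0.65 ≈ +$415.4 million.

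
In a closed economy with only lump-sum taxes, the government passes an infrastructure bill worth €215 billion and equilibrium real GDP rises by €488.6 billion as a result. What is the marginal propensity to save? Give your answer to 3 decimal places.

0.440

Implied spending multiplier k = ΔY/ΔG = 488.6/215 ≈ 2.2726.
Since k = 1/(1 − MPC), MPC = 1 − 1/k = 1 − ΔG/ΔY = 1 − 215/488.6 ≈ 0.560.
MPS = 1 − MPC = 0.440.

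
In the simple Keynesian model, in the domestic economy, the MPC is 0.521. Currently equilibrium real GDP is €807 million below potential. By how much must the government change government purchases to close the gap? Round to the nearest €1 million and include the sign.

Spending multiplier = 1/(1 − MPC) = 1/(1 − 0.521) = 1/0.479 ≈ 2.088.
Need ΔY = +€807 million, so ΔG = ΔY/k = (+€807 million) × 0.479 ≈ +€387 million.
The government should increase government purchases by €387 million.

+€387 million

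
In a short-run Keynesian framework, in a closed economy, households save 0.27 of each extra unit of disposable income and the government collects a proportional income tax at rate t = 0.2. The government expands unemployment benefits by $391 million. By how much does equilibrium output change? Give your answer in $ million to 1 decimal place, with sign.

MPC = 1 − MPS = 1 − 0.27 = 0.73.
The transfer change shifts disposable income by +$391 million, so first-round consumption changes by c·ΔTR = 0.73 × (+$391 million) = +$285.43 million.
Expenditure multiplier = 1/(1 − c(1−t)) = 1/(1 − 0.73×0.8) = 1/0.416 ≈ 2.404.
The transfer multiplier is c × k ≈ 1.755, so ΔY = k × (c·ΔTR) = (+$285.43 million) / 0.416 ≈ +$686.1 million.

+$686.1 million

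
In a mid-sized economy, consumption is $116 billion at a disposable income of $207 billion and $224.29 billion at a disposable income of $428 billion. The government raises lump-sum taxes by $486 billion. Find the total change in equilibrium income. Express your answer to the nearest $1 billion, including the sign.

−$467 billion

MPC = ΔC/ΔYd = (224.29 − 116)/(428 − 207) = 108.29/221 = 0.49.
A lump-sum tax change of +$486 billion shifts disposable income by −$486 billion; first-round consumption changes by −c × ΔT = −0.49 × (+$486 billion) = −$238.14 billion.
Expenditure multiplier = 1/(1 − MPC) = 1/(1 − 0.49) = 1/0.51 ≈ 1.961.
The tax multiplier is −c × k ≈ −0.961, so ΔY = k × (−c·ΔT) = (−$238.14 billion) / 0.51 ≈ −$467 billion.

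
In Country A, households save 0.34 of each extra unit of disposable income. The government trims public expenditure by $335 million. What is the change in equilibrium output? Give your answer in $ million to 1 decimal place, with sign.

−$985.3 million

MPC = 1 − MPS = 1 − 0.34 = 0.66.
Expenditure multiplier = 1/(1 − MPC) = 1/(1 − 0.66) = 1/0.34 ≈ 2.941.
ΔY = k × ΔG = (−$335 million) / 0.34 ≈ −$985.3 million.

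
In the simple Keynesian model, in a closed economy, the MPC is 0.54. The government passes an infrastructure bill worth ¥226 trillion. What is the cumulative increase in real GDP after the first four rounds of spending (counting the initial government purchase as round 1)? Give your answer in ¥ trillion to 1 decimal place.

Round 1 adds ΔG = ¥226 trillion; each later round is MPC = 0.54 times the previous.
After 4 rounds: 226 + 122.04 + 65.9016 + 35.586864 = ΔG·(1 − c^4)/(1 − c) = 226 × (1 − 0.08503056)/0.46 ≈ ¥449.5 trillion.

¥449.5 trillion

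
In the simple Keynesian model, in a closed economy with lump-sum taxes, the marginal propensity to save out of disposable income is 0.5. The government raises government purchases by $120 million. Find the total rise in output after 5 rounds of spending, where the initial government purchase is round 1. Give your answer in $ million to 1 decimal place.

$232.5 million

MPC = 1 − MPS = 1 − 0.5 = 0.5.
Round 1 adds ΔG = $120 million; each later round is MPC = 0.5 times the previous.
After 5 rounds: 120 + 60 + 30 + 15 + 7.5 = ΔG·(1 − c^5)/(1 − c) = 120 × (1 − 0.03125)/0.5 = $232.5 million.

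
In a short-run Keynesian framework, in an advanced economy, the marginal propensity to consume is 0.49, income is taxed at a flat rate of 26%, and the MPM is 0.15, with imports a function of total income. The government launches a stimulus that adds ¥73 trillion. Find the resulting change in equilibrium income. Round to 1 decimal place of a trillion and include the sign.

+¥92.7 trillion

Government-spending multiplier = 1/(1 − c(1−t) + m) = 1/(1 − 0.49×0.74 + 0.15) = 1/0.7874 ≈ 1.27.
ΔY = k × ΔG = (+¥73 trillion) / 0.7874 ≈ +¥92.7 trillion.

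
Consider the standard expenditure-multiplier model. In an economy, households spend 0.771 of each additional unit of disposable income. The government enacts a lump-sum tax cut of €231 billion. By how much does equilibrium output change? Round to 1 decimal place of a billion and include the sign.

A lump-sum tax change of −€231 billion shifts disposable income by +€231 billion; first-round consumption changes by −c × ΔT = −0.771 × (−€231 billion) = +€178.101 billion.
Expenditure multiplier = 1/(1 − MPC) = 1/(1 − 0.771) = 1/0.229 ≈ 4.367.
The tax multiplier is −c × k ≈ −3.367, so ΔY = k × (−c·ΔT) = (+€178.101 billion) / 0.229 ≈ +€777.7 billion.

+€777.7 billion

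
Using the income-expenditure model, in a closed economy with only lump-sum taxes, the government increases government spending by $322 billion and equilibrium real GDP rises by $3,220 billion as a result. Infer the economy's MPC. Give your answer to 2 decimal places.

0.90

Implied spending multiplier k = ΔY/ΔG = 3,220/322 = 10.
Since k = 1/(1 − MPC), MPC = 1 − 1/k = 1 − ΔG/ΔY = 1 − 322/3,220 = 0.90.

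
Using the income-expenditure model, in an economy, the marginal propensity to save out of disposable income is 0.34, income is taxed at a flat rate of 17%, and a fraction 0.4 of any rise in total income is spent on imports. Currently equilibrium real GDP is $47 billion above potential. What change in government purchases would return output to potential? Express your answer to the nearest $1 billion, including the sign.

−$40 billion

MPC = 1 − MPS = 1 − 0.34 = 0.66.
Spending multiplier = 1/(1 − c(1−t) + m) = 1/(1 − 0.66×0.83 + 0.4) = 1/0.8522 ≈ 1.173.
Need ΔY = −$47 billion, so ΔG = ΔY/k = (−$47 billion) × 0.8522 ≈ −$40 billion.
The government should cut government purchases by $40 billion.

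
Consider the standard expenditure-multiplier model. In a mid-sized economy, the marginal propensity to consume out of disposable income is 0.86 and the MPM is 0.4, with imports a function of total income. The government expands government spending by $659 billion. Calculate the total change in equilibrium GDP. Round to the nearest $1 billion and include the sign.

Government-spending multiplier = 1/(1 − c + m) = 1/(1 − 0.86 + 0.4) = 1/0.54 ≈ 1.852.
ΔY = k × ΔG = (+$659 billion) / 0.54 ≈ +$1,220 billion.

+$1,220 billion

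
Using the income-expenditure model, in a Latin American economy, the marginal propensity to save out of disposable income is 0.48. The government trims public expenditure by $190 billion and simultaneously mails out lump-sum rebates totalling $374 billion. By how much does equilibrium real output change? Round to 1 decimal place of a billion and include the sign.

MPC = 1 − MPS = 1 − 0.48 = 0.52.
Expenditure multiplier = 1/(1 − MPC) = 1/(1 − 0.52) = 1/0.48 ≈ 2.083.
ΔG contributes k·ΔG = (−$190 billion) / 0.48 ≈ −$395.8 billion.
ΔT of −$374 billion changes first-round spending by −c·ΔT = +$194.48 billion, contributing k·(−c·ΔT) = (+$194.48 billion) / 0.48 ≈ +$405.2 billion.
Net ΔY = k(ΔG − c·ΔT) = (+$4.48 billion) / 0.48 ≈ +$9.3 billion.

+$9.3 billion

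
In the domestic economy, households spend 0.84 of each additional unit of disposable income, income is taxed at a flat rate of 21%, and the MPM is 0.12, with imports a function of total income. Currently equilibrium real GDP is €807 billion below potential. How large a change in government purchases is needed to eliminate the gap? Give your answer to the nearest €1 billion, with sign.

+€368 billion

Spending multiplier = 1/(1 − c(1−t) + m) = 1/(1 − 0.84×0.79 + 0.12) = 1/0.4564 ≈ 2.191.
Need ΔY = +€807 billion, so ΔG = ΔY/k = (+€807 billion) × 0.4564 ≈ +€368 billion.
The government should increase government purchases by €368 billion.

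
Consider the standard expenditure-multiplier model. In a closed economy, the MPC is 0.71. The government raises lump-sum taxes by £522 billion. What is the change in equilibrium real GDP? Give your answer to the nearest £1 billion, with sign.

−£1,278 billion

A lump-sum tax change of +£522 billion shifts disposable income by −£522 billion; first-round consumption changes by −c × ΔT = −0.71 × (+£522 billion) = −£370.62 billion.
Expenditure multiplier = 1/(1 − MPC) = 1/(1 − 0.71) = 1/0.29 ≈ 3.448.
The tax multiplier is −c × k ≈ −2.448, so ΔY = k × (−c·ΔT) = (−£370.62 billion) / 0.29 = −£1,278 billion.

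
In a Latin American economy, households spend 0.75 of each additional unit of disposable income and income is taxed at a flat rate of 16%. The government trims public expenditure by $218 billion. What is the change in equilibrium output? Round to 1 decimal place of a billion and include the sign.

Expenditure multiplier = 1/(1 − c(1−t)) = 1/(1 − 0.75×0.84) = 1/0.37 ≈ 2.703.
ΔY = k × ΔG = (−$218 billion) / 0.37 ≈ −$589.2 billion.

−$589.2 billion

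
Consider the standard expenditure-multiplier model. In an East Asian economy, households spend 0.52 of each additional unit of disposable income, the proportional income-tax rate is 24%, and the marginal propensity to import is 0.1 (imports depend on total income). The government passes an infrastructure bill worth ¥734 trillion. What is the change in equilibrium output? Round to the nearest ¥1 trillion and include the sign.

+¥1,041 trillion

Government-spending multiplier = 1/(1 − c(1−t) + m) = 1/(1 − 0.52×0.76 + 0.1) = 1/0.7048 ≈ 1.419.
ΔY = k × ΔG = (+¥734 trillion) / 0.7048 ≈ +¥1,041 trillion.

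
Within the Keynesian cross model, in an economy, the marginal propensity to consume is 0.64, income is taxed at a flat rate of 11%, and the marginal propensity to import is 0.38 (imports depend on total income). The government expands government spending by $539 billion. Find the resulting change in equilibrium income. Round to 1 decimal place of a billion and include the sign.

+$665.1 billion

Spending multiplier = 1/(1 − c(1−t) + m) = 1/(1 − 0.64×0.89 + 0.38) = 1/0.8104 ≈ 1.234.
ΔY = k × ΔG = (+$539 billion) / 0.8104 ≈ +$665.1 billion.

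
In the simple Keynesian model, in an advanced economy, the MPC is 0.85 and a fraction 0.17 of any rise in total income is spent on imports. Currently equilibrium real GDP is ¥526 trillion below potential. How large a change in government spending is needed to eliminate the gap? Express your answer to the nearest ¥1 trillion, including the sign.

Spending multiplier = 1/(1 − c + m) = 1/(1 − 0.85 + 0.17) = 1/0.32 = 3.125.
Need ΔY = +¥526 trillion, so ΔG = ΔY/k = (+¥526 trillion) × 0.32 ≈ +¥168 trillion.
The government should increase government spending by ¥168 trillion.

+¥168 trillion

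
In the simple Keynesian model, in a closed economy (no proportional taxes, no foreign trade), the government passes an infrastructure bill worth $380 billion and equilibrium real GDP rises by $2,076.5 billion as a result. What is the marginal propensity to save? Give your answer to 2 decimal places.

0.18

Implied spending multiplier k = ΔY/ΔG = 2,076.5/380 ≈ 5.4645.
Since k = 1/(1 − MPC), MPC = 1 − 1/k = 1 − ΔG/ΔY = 1 − 380/2,076.5 ≈ 0.82.
MPS = 1 − MPC = 0.18.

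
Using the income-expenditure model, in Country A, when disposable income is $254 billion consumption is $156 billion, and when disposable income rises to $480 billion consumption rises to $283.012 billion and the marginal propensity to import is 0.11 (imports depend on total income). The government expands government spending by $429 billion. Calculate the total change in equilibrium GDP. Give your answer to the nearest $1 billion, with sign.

+$783 billion

MPC = ΔC/ΔYd = (283.012 − 156)/(480 − 254) = 127.012/226 = 0.562.
Expenditure multiplier = 1/(1 − c + m) = 1/(1 − 0.562 + 0.11) = 1/0.548 ≈ 1.825.
ΔY = k × ΔG = (+$429 billion) / 0.548 ≈ +$783 billion.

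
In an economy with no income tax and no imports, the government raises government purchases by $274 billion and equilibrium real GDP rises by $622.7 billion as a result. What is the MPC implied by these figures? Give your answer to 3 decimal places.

0.560

Implied spending multiplier k = ΔY/ΔG = 622.7/274 ≈ 2.2726.
Since k = 1/(1 − MPC), MPC = 1 − 1/k = 1 − ΔG/ΔY = 1 − 274/622.7 ≈ 0.560.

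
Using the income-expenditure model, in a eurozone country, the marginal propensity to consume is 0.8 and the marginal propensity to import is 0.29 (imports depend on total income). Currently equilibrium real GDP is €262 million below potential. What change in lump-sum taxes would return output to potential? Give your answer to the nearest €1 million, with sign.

Spending multiplier = 1/(1 − c + m) = 1/(1 − 0.8 + 0.29) = 1/0.49 ≈ 2.041.
Tax multiplier = −c·k = −0.8/0.49 ≈ −1.633. Need ΔY = +€262 million, so ΔT = ΔY/(−c·k) = −(+€262 million) × 0.49 / 0.8 ≈ −€160 million.
The government should cut lump-sum taxes by €160 million.

−€160 million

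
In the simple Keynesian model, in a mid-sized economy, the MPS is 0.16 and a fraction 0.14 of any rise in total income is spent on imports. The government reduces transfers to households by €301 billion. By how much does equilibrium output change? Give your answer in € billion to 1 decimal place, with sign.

MPC = 1 − MPS = 1 − 0.16 = 0.84.
The transfer change shifts disposable income by −€301 billion, so first-round consumption changes by c·ΔTR = 0.84 × (−€301 billion) = −€252.84 billion.
Expenditure multiplier = 1/(1 − c + m) = 1/(1 − 0.84 + 0.14) = 1/0.3 ≈ 3.333.
The transfer multiplier is c × k = 2.8, so ΔY = k × (c·ΔTR) = (−€252.84 billion) / 0.3 = −€842.8 billion.

−€842.8 billion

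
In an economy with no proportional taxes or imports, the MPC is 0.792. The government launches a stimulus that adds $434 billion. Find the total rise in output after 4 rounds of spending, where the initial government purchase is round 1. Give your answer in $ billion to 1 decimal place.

$1,265.6 billion

Round 1 adds ΔG = $434 billion; each later round is MPC = 0.792 times the previous.
After 4 rounds: 434 + 343.728 + 272.232576 + 215.608200192 = ΔG·(1 − c^4)/(1 − c) = 434 × (1 − 0.393460125696)/0.208 ≈ $1,265.6 billion.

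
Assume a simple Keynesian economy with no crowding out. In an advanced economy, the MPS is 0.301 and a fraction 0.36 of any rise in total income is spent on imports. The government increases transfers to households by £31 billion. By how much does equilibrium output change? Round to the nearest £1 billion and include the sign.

+£33 billion

MPC = 1 − MPS = 1 − 0.301 = 0.699.
The transfer change shifts disposable income by +£31 billion, so first-round consumption changes by c·ΔTR = 0.699 × (+£31 billion) = +£21.669 billion.
Expenditure multiplier = 1/(1 − c + m) = 1/(1 − 0.699 + 0.36) = 1/0.661 ≈ 1.513.
The transfer multiplier is c × k ≈ 1.057, so ΔY = k × (c·ΔTR) = (+£21.669 billion) / 0.661 ≈ +£33 billion.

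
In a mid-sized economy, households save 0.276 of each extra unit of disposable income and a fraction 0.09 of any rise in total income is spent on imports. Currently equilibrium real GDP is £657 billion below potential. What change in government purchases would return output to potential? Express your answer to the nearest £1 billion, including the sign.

+£240 billion

MPC = 1 − MPS = 1 − 0.276 = 0.724.
Spending multiplier = 1/(1 − c + m) = 1/(1 − 0.724 + 0.09) = 1/0.366 ≈ 2.732.
Need ΔY = +£657 billion, so ΔG = ΔY/k = (+£657 billion) × 0.366 ≈ +£240 billion.
The government should increase government purchases by £240 billion.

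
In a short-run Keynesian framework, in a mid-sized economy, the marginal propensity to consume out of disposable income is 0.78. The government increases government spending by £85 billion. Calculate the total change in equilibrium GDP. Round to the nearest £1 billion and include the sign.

+£386 billion

Expenditure multiplier = 1/(1 − MPC) = 1/(1 − 0.78) = 1/0.22 ≈ 4.545.
ΔY = k × ΔG = (+£85 billion) / 0.22 ≈ +£386 billion.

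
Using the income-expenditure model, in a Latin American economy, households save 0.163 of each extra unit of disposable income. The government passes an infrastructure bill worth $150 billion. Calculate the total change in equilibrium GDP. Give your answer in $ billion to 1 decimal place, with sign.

+$920.2 billion

MPC = 1 − MPS = 1 − 0.163 = 0.837.
Spending multiplier = 1/(1 − MPC) = 1/(1 − 0.837) = 1/0.163 ≈ 6.135.
ΔY = k × ΔG = (+$150 billion) / 0.163 ≈ +$920.2 billion.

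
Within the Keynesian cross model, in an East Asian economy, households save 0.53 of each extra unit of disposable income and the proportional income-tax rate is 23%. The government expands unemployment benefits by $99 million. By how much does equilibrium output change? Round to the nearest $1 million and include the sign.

+$73 million

MPC = 1 − MPS = 1 − 0.53 = 0.47.
The transfer change shifts disposable income by +$99 million, so first-round consumption changes by c·ΔTR = 0.47 × (+$99 million) = +$46.53 million.
Expenditure multiplier = 1/(1 − c(1−t)) = 1/(1 − 0.47×0.77) = 1/0.6381 ≈ 1.567.
The transfer multiplier is c × k ≈ 0.737, so ΔY = k × (c·ΔTR) = (+$46.53 million) / 0.6381 ≈ +$73 million.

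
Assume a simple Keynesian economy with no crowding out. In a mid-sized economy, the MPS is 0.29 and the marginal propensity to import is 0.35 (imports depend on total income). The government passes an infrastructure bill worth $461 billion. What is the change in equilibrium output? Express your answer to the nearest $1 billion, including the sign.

MPC = 1 − MPS = 1 − 0.29 = 0.71.
Spending multiplier = 1/(1 − c + m) = 1/(1 − 0.71 + 0.35) = 1/0.64 ≈ 1.563.
ΔY = k × ΔG = (+$461 billion) / 0.64 ≈ +$720 billion.

+$720 billion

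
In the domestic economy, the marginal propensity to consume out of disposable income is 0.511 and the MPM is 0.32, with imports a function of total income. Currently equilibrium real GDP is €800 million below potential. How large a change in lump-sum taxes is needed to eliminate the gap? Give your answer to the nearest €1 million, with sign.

−€1,267 million

Spending multiplier = 1/(1 − c + m) = 1/(1 − 0.511 + 0.32) = 1/0.809 ≈ 1.236.
Tax multiplier = −c·k = −0.511/0.809 ≈ −0.632. Need ΔY = +€800 million, so ΔT = ΔY/(−c·k) = −(+€800 million) × 0.809 / 0.511 ≈ −€1,267 million.
The government should cut lump-sum taxes by €1,267 million.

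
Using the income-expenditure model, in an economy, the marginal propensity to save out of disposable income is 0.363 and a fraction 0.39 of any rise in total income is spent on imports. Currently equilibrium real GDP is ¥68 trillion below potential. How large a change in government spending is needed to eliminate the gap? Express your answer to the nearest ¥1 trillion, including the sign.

MPC = 1 − MPS = 1 − 0.363 = 0.637.
Spending multiplier = 1/(1 − c + m) = 1/(1 − 0.637 + 0.39) = 1/0.753 ≈ 1.328.
Need ΔY = +¥68 trillion, so ΔG = ΔY/k = (+¥68 trillion) × 0.753 ≈ +¥51 trillion.
The government should increase government spending by ¥51 trillion.

+¥51 trillion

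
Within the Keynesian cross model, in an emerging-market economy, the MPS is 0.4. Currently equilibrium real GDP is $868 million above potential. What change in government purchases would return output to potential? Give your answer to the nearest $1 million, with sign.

−$347 million

MPC = 1 − MPS = 1 − 0.4 = 0.6.
Spending multiplier = 1/(1 − MPC) = 1/(1 − 0.6) = 1/0.4 = 2.5.
Need ΔY = −$868 million, so ΔG = ΔY/k = (−$868 million) × 0.4 ≈ −$347 million.
The government should cut government purchases by $347 million.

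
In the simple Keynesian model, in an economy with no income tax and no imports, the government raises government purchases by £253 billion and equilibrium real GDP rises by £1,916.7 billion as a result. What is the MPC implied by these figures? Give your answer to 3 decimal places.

Implied spending multiplier k = ΔY/ΔG = 1,916.7/253 ≈ 7.5759.
Since k = 1/(1 − MPC), MPC = 1 − 1/k = 1 − ΔG/ΔY = 1 − 253/1,916.7 ≈ 0.868.

0.868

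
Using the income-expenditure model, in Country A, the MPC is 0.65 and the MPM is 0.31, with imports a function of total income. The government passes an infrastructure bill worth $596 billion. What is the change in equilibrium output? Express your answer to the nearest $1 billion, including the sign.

+$903 billion

Spending multiplier = 1/(1 − c + m) = 1/(1 − 0.65 + 0.31) = 1/0.66 ≈ 1.515.
ΔY = k × ΔG = (+$596 billion) / 0.66 ≈ +$903 billion.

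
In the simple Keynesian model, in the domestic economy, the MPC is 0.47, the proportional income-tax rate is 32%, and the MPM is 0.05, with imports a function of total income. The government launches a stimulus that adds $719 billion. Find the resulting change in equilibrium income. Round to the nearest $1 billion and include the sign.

Spending multiplier = 1/(1 − c(1−t) + m) = 1/(1 − 0.47×0.68 + 0.05) = 1/0.7304 ≈ 1.369.
ΔY = k × ΔG = (+$719 billion) / 0.7304 ≈ +$984 billion.

+$984 billion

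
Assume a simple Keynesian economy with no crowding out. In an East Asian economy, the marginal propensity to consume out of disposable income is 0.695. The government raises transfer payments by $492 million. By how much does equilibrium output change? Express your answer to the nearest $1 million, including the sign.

The transfer change shifts disposable income by +$492 million, so first-round consumption changes by c·ΔTR = 0.695 × (+$492 million) = +$341.94 million.
Expenditure multiplier = 1/(1 − MPC) = 1/(1 − 0.695) = 1/0.305 ≈ 3.279.
The transfer multiplier is c × k ≈ 2.279, so ΔY = k × (c·ΔTR) = (+$341.94 million) / 0.305 ≈ +$1,121 million.

+$1,121 million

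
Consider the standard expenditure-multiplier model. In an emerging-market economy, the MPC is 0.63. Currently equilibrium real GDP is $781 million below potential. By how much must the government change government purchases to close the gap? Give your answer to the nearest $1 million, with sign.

+$289 million

Spending multiplier = 1/(1 − MPC) = 1/(1 − 0.63) = 1/0.37 ≈ 2.703.
Need ΔY = +$781 million, so ΔG = ΔY/k = (+$781 million) × 0.37 ≈ +$289 million.
The government should increase government purchases by $289 million.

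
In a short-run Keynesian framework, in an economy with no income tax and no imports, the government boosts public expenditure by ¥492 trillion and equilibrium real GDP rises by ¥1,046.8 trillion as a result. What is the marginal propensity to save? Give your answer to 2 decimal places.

0.47

Implied spending multiplier k = ΔY/ΔG = 1,046.8/492 ≈ 2.1276.
Since k = 1/(1 − MPC), MPC = 1 − 1/k = 1 − ΔG/ΔY = 1 − 492/1,046.8 ≈ 0.53.
MPS = 1 − MPC = 0.47.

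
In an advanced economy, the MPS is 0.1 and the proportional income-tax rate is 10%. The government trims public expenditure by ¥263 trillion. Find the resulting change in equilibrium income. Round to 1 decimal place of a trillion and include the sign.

MPC = 1 − MPS = 1 − 0.1 = 0.9.
Government-spending multiplier = 1/(1 − c(1−t)) = 1/(1 − 0.9×0.9) = 1/0.19 ≈ 5.263.
ΔY = k × ΔG = (−¥263 trillion) / 0.19 ≈ −¥1,384.2 trillion.

−¥1,384.2 trillion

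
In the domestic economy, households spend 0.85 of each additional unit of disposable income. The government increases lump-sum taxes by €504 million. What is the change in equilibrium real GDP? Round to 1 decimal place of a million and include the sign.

−€2,856.0 million

A lump-sum tax change of +€504 million shifts disposable income by −€504 million; first-round consumption changes by −c × ΔT = −0.85 × (+€504 million) = −€428.4 million.
Expenditure multiplier = 1/(1 − MPC) = 1/(1 − 0.85) = 1/0.15 ≈ 6.667.
The tax multiplier is −c × k ≈ −5.667, so ΔY = k × (−c·ΔT) = (−€428.4 million) / 0.15 = −€2,856 million.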